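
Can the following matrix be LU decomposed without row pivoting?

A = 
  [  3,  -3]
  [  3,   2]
Yes.
A[1,1] = 3 ≠ 0, so Gaussian elimination proceeds without a row swap: multiplier ℓ₂₁ = (3)/(3) = 1, and U[2,2] = 2 - (1)(-3) = 5.
L = 
  [  1,   0]
  [  1,   1]
U = 
  [  3,  -3]
  [  0,   5]
Check row 2 of LU: [(1)(3), (1)(-3) + 5] = [3, 2] = row 2 of A ✓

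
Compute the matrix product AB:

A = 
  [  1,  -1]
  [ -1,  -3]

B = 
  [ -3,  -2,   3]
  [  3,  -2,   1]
AB = 
  [ -6,   0,   2]
  [ -6,   8,  -6]

A is 2×2 and B is 2×3, so AB is 2×3. Each entry is (row of A)·(column of B):
AB[1,1] = (1)(-3) + (-1)(3) = -6
AB[1,2] = (1)(-2) + (-1)(-2) = 0
AB[1,3] = (1)(3) + (-1)(1) = 2
AB[2,1] = (-1)(-3) + (-3)(3) = -6
AB[2,2] = (-1)(-2) + (-3)(-2) = 8
AB[2,3] = (-1)(3) + (-3)(1) = -6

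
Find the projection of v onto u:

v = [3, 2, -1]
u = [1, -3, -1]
proj_u(v) = [-2/11, 6/11, 2/11]

v·u = (3)(1) + (2)(-3) + (-1)(-1) = -2
u·u = (1)² + (-3)² + (-1)² = 11
proj_u(v) = (v·u / u·u) × u = (-2/11) × u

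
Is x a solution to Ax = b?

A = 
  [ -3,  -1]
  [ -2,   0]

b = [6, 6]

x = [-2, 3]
No

Ax = [3, 4] ≠ b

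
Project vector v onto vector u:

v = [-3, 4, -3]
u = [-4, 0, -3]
proj_u(v) = [-84/25, 0, -63/25]

v·u = (-3)(-4) + (4)(0) + (-3)(-3) = 21
u·u = (-4)² + (0)² + (-3)² = 25
proj_u(v) = (v·u / u·u) × u = (21/25) × u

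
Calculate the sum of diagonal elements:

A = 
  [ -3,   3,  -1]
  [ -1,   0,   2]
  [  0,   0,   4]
1

tr(A) = -3 + 0 + 4 = 1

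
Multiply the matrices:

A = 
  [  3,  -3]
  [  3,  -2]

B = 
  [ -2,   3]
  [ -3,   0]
AB = 
  [  3,   9]
  [  0,   9]

A is 2×2 and B is 2×2, so AB is 2×2. Each entry is (row of A)·(column of B):
AB[1,1] = (3)(-2) + (-3)(-3) = 3
AB[1,2] = (3)(3) + (-3)(0) = 9
AB[2,1] = (3)(-2) + (-2)(-3) = 0
AB[2,2] = (3)(3) + (-2)(0) = 9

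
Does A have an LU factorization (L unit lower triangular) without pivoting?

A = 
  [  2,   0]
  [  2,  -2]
Yes.
A[1,1] = 2 ≠ 0, so Gaussian elimination proceeds without a row swap: multiplier ℓ₂₁ = (2)/(2) = 1, and U[2,2] = -2 - (1)(0) = -2.
L = 
  [  1,   0]
  [  1,   1]
U = 
  [  2,   0]
  [  0,  -2]
Check row 2 of LU: [(1)(2), (1)(0) + (-2)] = [2, -2] = row 2 of A ✓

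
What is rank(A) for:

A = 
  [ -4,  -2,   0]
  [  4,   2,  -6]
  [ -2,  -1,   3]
rank(A) = 2

Row reduce:
R2 → R2 + (1)·R1
R3 → R3 - (1/2)·R1
R3 → R3 + (1/2)·R2
REF = 
  [ -4,  -2,   0]
  [  0,   0,  -6]
  [  0,   0,   0]
Pivot columns: 1, 3 → 2 pivots.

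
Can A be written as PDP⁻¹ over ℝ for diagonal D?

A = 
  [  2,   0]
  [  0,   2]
Yes

tr(A) = 4, det(A) = 4
Characteristic polynomial: λ² - tr(A)λ + det(A) = λ² - 4λ + 4
λ² - 4λ + 4 = (λ - 2)²
Eigenvalues: 2, 2
λ=2: alg. mult. = 2, geom. mult. = 2 - rank(A - (2)I) = 2 - 0 = 2
Sum of geometric multiplicities equals n, so A has n independent eigenvectors.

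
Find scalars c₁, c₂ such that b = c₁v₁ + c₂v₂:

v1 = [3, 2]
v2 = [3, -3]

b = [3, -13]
c1 = -2, c2 = 3

b = -2·v1 + 3·v2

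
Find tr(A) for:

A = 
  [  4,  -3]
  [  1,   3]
7

tr(A) = 4 + 3 = 7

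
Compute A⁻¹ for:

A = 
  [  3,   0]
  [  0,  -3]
det(A) = (3)(-3) - (0)(0) = -9
For a 2×2 matrix, A⁻¹ = (1/det(A)) · [[d, -b], [-c, a]]
    = (-1/9) · [[-3, 0], [0, 3]]

A⁻¹ = 
  [ 1/3,    0]
  [   0, -1/3]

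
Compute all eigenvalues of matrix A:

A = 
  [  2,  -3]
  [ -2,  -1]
tr(A) = 1, det(A) = -8
Characteristic polynomial: λ² - tr(A)λ + det(A) = λ² - λ - 8
λ² - λ - 8 = 0  ⇒  λ = (1 ± √((-1)² - 4·(-8)))/2 = (1 ± √(33))/2
  = (1 + √33)/2,  (1 - √33)/2

λ = (1 + √33)/2, (1 - √33)/2  (≈ 3.372, -2.372)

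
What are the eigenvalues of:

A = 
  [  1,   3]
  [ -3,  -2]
tr(A) = -1, det(A) = 7
Characteristic polynomial: λ² - tr(A)λ + det(A) = λ² + λ + 7
λ² + λ + 7 = 0  ⇒  λ = (-1 ± √((1)² - 4·(7)))/2 = (-1 ± √(-27))/2
  = (-1 + 3i√3)/2,  (-1 - 3i√3)/2

λ = (-1 + 3i√3)/2, (-1 - 3i√3)/2  (≈ -0.5 + 2.598i, -0.5 - 2.598i)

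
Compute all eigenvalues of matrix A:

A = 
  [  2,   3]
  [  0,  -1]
tr(A) = 1, det(A) = -2
Characteristic polynomial: λ² - tr(A)λ + det(A) = λ² - λ - 2
λ² - λ - 2 = (λ + 1)(λ - 2)

λ = 2, -1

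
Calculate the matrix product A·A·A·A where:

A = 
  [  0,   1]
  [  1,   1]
A² = A·A:
A²[1,1] = (0)(0) + (1)(1) = 1
A²[1,2] = (0)(1) + (1)(1) = 1
A²[2,1] = (1)(0) + (1)(1) = 1
A²[2,2] = (1)(1) + (1)(1) = 2
A² = 
  [  1,   1]
  [  1,   2]

A^3 = A^2·A:
A^3[1,1] = (1)(0) + (1)(1) = 1
A^3[1,2] = (1)(1) + (1)(1) = 2
A^3[2,1] = (1)(0) + (2)(1) = 2
A^3[2,2] = (1)(1) + (2)(1) = 3
A^3 = 
  [  1,   2]
  [  2,   3]

A^4 = A^3·A:
A^4[1,1] = (1)(0) + (2)(1) = 2
A^4[1,2] = (1)(1) + (2)(1) = 3
A^4[2,1] = (2)(0) + (3)(1) = 3
A^4[2,2] = (2)(1) + (3)(1) = 5
A^4 = 
  [  2,   3]
  [  3,   5]

Therefore
A^4 = 
  [  2,   3]
  [  3,   5]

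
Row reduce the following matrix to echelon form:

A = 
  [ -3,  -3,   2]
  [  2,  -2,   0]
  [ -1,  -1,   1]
Row operations:
R2 → R2 + (2/3)·R1
R3 → R3 - (1/3)·R1

Resulting echelon form:
REF = 
  [ -3,  -3,   2]
  [  0,  -4, 4/3]
  [  0,   0, 1/3]

Rank = 3 (number of non-zero pivot rows).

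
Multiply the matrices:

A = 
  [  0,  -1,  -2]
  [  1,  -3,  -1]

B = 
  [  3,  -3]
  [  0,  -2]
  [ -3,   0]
AB = 
  [  6,   2]
  [  6,   3]

A is 2×3 and B is 3×2, so AB is 2×2. Each entry is (row of A)·(column of B):
AB[1,1] = (0)(3) + (-1)(0) + (-2)(-3) = 6
AB[1,2] = (0)(-3) + (-1)(-2) + (-2)(0) = 2
AB[2,1] = (1)(3) + (-3)(0) + (-1)(-3) = 6
AB[2,2] = (1)(-3) + (-3)(-2) + (-1)(0) = 3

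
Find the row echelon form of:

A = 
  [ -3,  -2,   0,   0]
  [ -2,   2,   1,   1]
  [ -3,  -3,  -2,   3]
Row operations:
R2 → R2 - (2/3)·R1
R3 → R3 - (1)·R1
R3 → R3 + (3/10)·R2

Resulting echelon form:
REF = 
  [    -3,     -2,      0,      0]
  [     0,   10/3,      1,      1]
  [     0,      0, -17/10,  33/10]

Rank = 3 (number of non-zero pivot rows).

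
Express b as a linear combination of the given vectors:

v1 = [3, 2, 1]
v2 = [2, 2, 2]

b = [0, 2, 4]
c1 = -2, c2 = 3

b = -2·v1 + 3·v2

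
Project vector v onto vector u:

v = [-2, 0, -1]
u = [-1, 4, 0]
proj_u(v) = [-2/17, 8/17, 0]

v·u = (-2)(-1) + (0)(4) + (-1)(0) = 2
u·u = (-1)² + (4)² + (0)² = 17
proj_u(v) = (v·u / u·u) × u = (2/17) × u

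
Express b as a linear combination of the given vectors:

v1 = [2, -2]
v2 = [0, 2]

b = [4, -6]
c1 = 2, c2 = -1

b = 2·v1 + -1·v2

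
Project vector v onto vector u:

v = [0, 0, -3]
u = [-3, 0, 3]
proj_u(v) = [3/2, 0, -3/2]

v·u = (0)(-3) + (0)(0) + (-3)(3) = -9
u·u = (-3)² + (0)² + (3)² = 18
proj_u(v) = (v·u / u·u) × u = (-9/18) × u = (-1/2) × u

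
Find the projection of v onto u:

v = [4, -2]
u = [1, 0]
proj_u(v) = [4, 0]

v·u = (4)(1) + (-2)(0) = 4
u·u = (1)² + (0)² = 1
proj_u(v) = (v·u / u·u) × u = (4/1) × u = (4) × u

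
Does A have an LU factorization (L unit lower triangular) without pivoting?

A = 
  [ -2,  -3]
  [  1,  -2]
Yes.
A[1,1] = -2 ≠ 0, so Gaussian elimination proceeds without a row swap: multiplier ℓ₂₁ = (1)/(-2) = -1/2, and U[2,2] = -2 - (-1/2)(-3) = -7/2.
L = 
  [   1,    0]
  [-1/2,    1]
U = 
  [  -2,   -3]
  [   0, -7/2]
Check row 2 of LU: [(-1/2)(-2), (-1/2)(-3) + (-7/2)] = [1, -2] = row 2 of A ✓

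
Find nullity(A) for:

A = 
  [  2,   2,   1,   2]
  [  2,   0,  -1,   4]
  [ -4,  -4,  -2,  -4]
nullity(A) = 2

Row reduce:
R2 → R2 - (1)·R1
R3 → R3 + (2)·R1
REF = 
  [  2,   2,   1,   2]
  [  0,  -2,  -2,   2]
  [  0,   0,   0,   0]
Pivot columns: 1, 2 → 2 pivots.
rank(A) = 2, so nullity(A) = 4 - 2 = 2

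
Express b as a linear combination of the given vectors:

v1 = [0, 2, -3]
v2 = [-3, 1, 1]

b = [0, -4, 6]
c1 = -2, c2 = 0

b = -2·v1 + 0·v2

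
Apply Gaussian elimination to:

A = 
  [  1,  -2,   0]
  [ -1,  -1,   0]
Row operations:
R2 → R2 + (1)·R1

Resulting echelon form:
REF = 
  [  1,  -2,   0]
  [  0,  -3,   0]

Rank = 2 (number of non-zero pivot rows).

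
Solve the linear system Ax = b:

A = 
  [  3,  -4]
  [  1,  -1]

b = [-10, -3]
x = [-2, 1]

Row reduce the augmented matrix [A|b]:
R2 → R2 - (1/3)·R1
REF = 
  [  3,  -4, -10]
  [  0, 1/3, 1/3]

Back-substitution:
x₂ = (1/3) / (1/3) = 1
x₁ = (-10 - (-4)(1)) / 3 = -2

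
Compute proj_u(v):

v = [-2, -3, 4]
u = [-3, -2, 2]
v·u = (-2)(-3) + (-3)(-2) + (4)(2) = 20
u·u = (-3)² + (-2)² + (2)² = 17
proj_u(v) = (v·u / u·u) × u = (20/17) × u

proj_u(v) = [-60/17, -40/17, 40/17]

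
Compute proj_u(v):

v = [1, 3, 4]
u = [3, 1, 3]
v·u = (1)(3) + (3)(1) + (4)(3) = 18
u·u = (3)² + (1)² + (3)² = 19
proj_u(v) = (v·u / u·u) × u = (18/19) × u

proj_u(v) = [54/19, 18/19, 54/19]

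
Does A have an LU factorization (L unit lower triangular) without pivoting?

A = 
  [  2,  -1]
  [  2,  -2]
Yes.
A[1,1] = 2 ≠ 0, so Gaussian elimination proceeds without a row swap: multiplier ℓ₂₁ = (2)/(2) = 1, and U[2,2] = -2 - (1)(-1) = -1.
L = 
  [  1,   0]
  [  1,   1]
U = 
  [  2,  -1]
  [  0,  -1]
Check row 2 of LU: [(1)(2), (1)(-1) + (-1)] = [2, -2] = row 2 of A ✓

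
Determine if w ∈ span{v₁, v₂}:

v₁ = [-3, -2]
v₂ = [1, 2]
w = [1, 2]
Yes

Form the augmented matrix and row-reduce:
[v₁|v₂|w] = 
  [ -3,   1,   1]
  [ -2,   2,   2]
R2 → R2 - (2/3)·R1
REF = 
  [ -3,   1,   1]
  [  0, 4/3, 4/3]

No row of the form [0 0 | nonzero], so the system is consistent. Back-substitution gives c₁ = 0, c₂ = 1: w = (0)·v₁ + (1)·v₂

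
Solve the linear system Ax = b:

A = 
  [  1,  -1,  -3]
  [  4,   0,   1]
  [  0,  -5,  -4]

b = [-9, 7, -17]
x = [1, 1, 3]

Row reduce the augmented matrix [A|b]:
R2 → R2 - (4)·R1
R3 → R3 + (5/4)·R2
REF = 
  [    1,    -1,    -3,    -9]
  [    0,     4,    13,    43]
  [    0,     0,  49/4, 147/4]

Back-substitution:
x₃ = (147/4) / (49/4) = 3
x₂ = (43 - (13)(3)) / 4 = 1
x₁ = (-9 - (-1)(1) - (-3)(3)) / 1 = 1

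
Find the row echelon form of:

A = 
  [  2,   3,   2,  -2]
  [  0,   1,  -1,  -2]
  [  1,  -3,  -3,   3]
Row operations:
R3 → R3 - (1/2)·R1
R3 → R3 + (9/2)·R2

Resulting echelon form:
REF = 
  [    2,     3,     2,    -2]
  [    0,     1,    -1,    -2]
  [    0,     0, -17/2,    -5]

Rank = 3 (number of non-zero pivot rows).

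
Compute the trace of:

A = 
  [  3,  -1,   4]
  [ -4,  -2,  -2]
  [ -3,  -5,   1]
2

tr(A) = 3 + -2 + 1 = 2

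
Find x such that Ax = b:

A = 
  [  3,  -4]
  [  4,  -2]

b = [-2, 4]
Row reduce the augmented matrix [A|b]:
R2 → R2 - (4/3)·R1
REF = 
  [   3,   -4,   -2]
  [   0, 10/3, 20/3]

Back-substitution:
x₂ = (20/3) / (10/3) = 2
x₁ = (-2 - (-4)(2)) / 3 = 2

x = [2, 2]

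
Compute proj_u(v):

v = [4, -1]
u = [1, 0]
v·u = (4)(1) + (-1)(0) = 4
u·u = (1)² + (0)² = 1
proj_u(v) = (v·u / u·u) × u = (4/1) × u = (4) × u

proj_u(v) = [4, 0]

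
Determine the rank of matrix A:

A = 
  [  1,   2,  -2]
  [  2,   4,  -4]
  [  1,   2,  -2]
rank(A) = 1

Row reduce:
R2 → R2 - (2)·R1
R3 → R3 - (1)·R1
REF = 
  [  1,   2,  -2]
  [  0,   0,   0]
  [  0,   0,   0]
Pivot columns: 1 → 1 pivot.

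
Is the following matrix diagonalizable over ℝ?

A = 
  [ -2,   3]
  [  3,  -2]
Yes

tr(A) = -4, det(A) = -5
Characteristic polynomial: λ² - tr(A)λ + det(A) = λ² + 4λ - 5
λ² + 4λ - 5 = (λ + 5)(λ - 1)
Eigenvalues: 1, -5
λ=-5: alg. mult. = 1, geom. mult. = 2 - rank(A - (-5)I) = 2 - 1 = 1
λ=1: alg. mult. = 1, geom. mult. = 2 - rank(A - (1)I) = 2 - 1 = 1
Sum of geometric multiplicities equals n, so A has n independent eigenvectors.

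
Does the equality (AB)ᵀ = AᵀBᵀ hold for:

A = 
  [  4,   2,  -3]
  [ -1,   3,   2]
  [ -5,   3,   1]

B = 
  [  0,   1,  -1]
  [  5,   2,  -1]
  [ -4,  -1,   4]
No

(AB)ᵀ = 
  [ 22,   7,  11]
  [ 11,   3,   0]
  [-18,   6,   6]

AᵀBᵀ = 
  [  4,  23, -35]
  [  0,  13,   1]
  [  1, -12,  14]

The two matrices differ, so (AB)ᵀ ≠ AᵀBᵀ in general. The correct identity is (AB)ᵀ = BᵀAᵀ.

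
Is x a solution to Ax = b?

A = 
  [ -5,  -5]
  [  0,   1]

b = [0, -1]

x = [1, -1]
Yes

Ax = [0, -1] = b ✓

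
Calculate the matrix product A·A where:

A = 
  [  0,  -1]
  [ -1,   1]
A² = A·A:
A²[1,1] = (0)(0) + (-1)(-1) = 1
A²[1,2] = (0)(-1) + (-1)(1) = -1
A²[2,1] = (-1)(0) + (1)(-1) = -1
A²[2,2] = (-1)(-1) + (1)(1) = 2
A² = 
  [  1,  -1]
  [ -1,   2]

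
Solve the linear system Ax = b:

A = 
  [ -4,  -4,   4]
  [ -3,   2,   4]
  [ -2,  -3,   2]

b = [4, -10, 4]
Row reduce the augmented matrix [A|b]:
R2 → R2 - (3/4)·R1
R3 → R3 - (1/2)·R1
R3 → R3 + (1/5)·R2
REF = 
  [  -4,   -4,    4,    4]
  [   0,    5,    1,  -13]
  [   0,    0,  1/5, -3/5]

Back-substitution:
x₃ = (-3/5) / (1/5) = -3
x₂ = (-13 - (1)(-3)) / 5 = -2
x₁ = (4 - (-4)(-2) - (4)(-3)) / (-4) = -2

x = [-2, -2, -3]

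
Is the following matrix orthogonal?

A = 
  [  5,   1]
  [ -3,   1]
No

AᵀA = 
  [ 34,   2]
  [  2,   2]
≠ I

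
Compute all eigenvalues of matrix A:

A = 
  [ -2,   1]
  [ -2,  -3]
λ = (-5 + i√7)/2, (-5 - i√7)/2  (≈ -2.5 + 1.323i, -2.5 - 1.323i)

tr(A) = -5, det(A) = 8
Characteristic polynomial: λ² - tr(A)λ + det(A) = λ² + 5λ + 8
λ² + 5λ + 8 = 0  ⇒  λ = (-5 ± √((5)² - 4·(8)))/2 = (-5 ± √(-7))/2
  = (-5 + i√7)/2,  (-5 - i√7)/2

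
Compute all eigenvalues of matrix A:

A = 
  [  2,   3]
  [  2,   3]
λ = 5, 0

tr(A) = 5, det(A) = 0
Characteristic polynomial: λ² - tr(A)λ + det(A) = λ² - 5λ
λ² - 5λ = λ(λ - 5)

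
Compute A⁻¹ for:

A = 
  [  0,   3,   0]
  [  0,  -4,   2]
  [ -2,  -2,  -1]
det(A) = (0)·((-4)(-1) - (2)(-2)) - (3)·((0)(-1) - (2)(-2)) + (0)·((0)(-2) - (-4)(-2))
  = (0)(8) - (3)(4) + (0)(-8)
  = -12
det(A) = -12 ≠ 0, so A is invertible.

Cofactors Cᵢⱼ = (-1)ⁱ⁺ʲ·Mᵢⱼ:
C = 
  [  8,  -4,  -8]
  [  3,   0,  -6]
  [  6,   0,   0]

adj(A) = Cᵀ:
adj(A) = 
  [  8,   3,   6]
  [ -4,   0,   0]
  [ -8,  -6,   0]

A⁻¹ = (-1/12) · adj(A):
A⁻¹ = 
  [-2/3, -1/4, -1/2]
  [ 1/3,    0,    0]
  [ 2/3,  1/2,    0]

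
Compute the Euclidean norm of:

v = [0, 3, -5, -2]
6.164

||v||₂ = √((0)² + (3)² + (-5)² + (-2)²) = √38 = 6.164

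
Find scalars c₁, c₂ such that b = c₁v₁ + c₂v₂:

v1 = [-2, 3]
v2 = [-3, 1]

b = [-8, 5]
c1 = 1, c2 = 2

b = 1·v1 + 2·v2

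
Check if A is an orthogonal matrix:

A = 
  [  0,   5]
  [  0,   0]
No

AᵀA = 
  [  0,   0]
  [  0,  25]
≠ I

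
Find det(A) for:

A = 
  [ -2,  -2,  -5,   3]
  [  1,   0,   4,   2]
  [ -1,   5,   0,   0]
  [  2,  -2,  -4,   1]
Cofactor expansion along row 1: det(A) = a₁₁M₁₁ - a₁₂M₁₂ + a₁₃M₁₃ - a₁₄M₁₄

M₁₁ = det[[0, 4, 2]; [5, 0, 0]; [-2, -4, 1]]
  = (0)·((0)(1) - (0)(-4)) - (4)·((5)(1) - (0)(-2)) + (2)·((5)(-4) - (0)(-2))
  = (0)(0) - (4)(5) + (2)(-20)
  = -60
M₁₂ = det[[1, 4, 2]; [-1, 0, 0]; [2, -4, 1]]
  = (1)·((0)(1) - (0)(-4)) - (4)·((-1)(1) - (0)(2)) + (2)·((-1)(-4) - (0)(2))
  = (1)(0) - (4)(-1) + (2)(4)
  = 12
M₁₃ = det[[1, 0, 2]; [-1, 5, 0]; [2, -2, 1]]
  = (1)·((5)(1) - (0)(-2)) - (0)·((-1)(1) - (0)(2)) + (2)·((-1)(-2) - (5)(2))
  = (1)(5) - (0)(-1) + (2)(-8)
  = -11
M₁₄ = det[[1, 0, 4]; [-1, 5, 0]; [2, -2, -4]]
  = (1)·((5)(-4) - (0)(-2)) - (0)·((-1)(-4) - (0)(2)) + (4)·((-1)(-2) - (5)(2))
  = (1)(-20) - (0)(4) + (4)(-8)
  = -52

det(A) = (-2)(-60) - (-2)(12) + (-5)(-11) - (3)(-52) = 355

det(A) = 355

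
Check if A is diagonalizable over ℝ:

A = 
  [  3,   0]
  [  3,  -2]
Yes

tr(A) = 1, det(A) = -6
Characteristic polynomial: λ² - tr(A)λ + det(A) = λ² - λ - 6
λ² - λ - 6 = (λ + 2)(λ - 3)
Eigenvalues: 3, -2
λ=-2: alg. mult. = 1, geom. mult. = 2 - rank(A - (-2)I) = 2 - 1 = 1
λ=3: alg. mult. = 1, geom. mult. = 2 - rank(A - (3)I) = 2 - 1 = 1
Sum of geometric multiplicities equals n, so A has n independent eigenvectors.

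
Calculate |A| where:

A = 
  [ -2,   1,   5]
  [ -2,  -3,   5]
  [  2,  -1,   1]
48

Cofactor expansion along row 1:
det(A) = (-2)·((-3)(1) - (5)(-1)) - (1)·((-2)(1) - (5)(2)) + (5)·((-2)(-1) - (-3)(2))
  = (-2)(2) - (1)(-12) + (5)(8)
  = 48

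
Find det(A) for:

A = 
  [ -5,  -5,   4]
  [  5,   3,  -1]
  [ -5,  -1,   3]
Cofactor expansion along row 1:
det(A) = (-5)·((3)(3) - (-1)(-1)) - (-5)·((5)(3) - (-1)(-5)) + (4)·((5)(-1) - (3)(-5))
  = (-5)(8) - (-5)(10) + (4)(10)
  = 50

det(A) = 50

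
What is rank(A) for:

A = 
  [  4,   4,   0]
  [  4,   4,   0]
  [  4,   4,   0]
Row reduce:
R2 → R2 - (1)·R1
R3 → R3 - (1)·R1
REF = 
  [  4,   4,   0]
  [  0,   0,   0]
  [  0,   0,   0]
Pivot columns: 1 → 1 pivot.

rank(A) = 1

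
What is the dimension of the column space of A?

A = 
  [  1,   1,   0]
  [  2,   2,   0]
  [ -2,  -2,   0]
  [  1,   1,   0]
Row reduce:
R2 → R2 - (2)·R1
R3 → R3 + (2)·R1
R4 → R4 - (1)·R1
REF = 
  [  1,   1,   0]
  [  0,   0,   0]
  [  0,   0,   0]
  [  0,   0,   0]
Pivot columns: 1 → 1 pivot.
dim(Col(A)) = number of pivot columns = 1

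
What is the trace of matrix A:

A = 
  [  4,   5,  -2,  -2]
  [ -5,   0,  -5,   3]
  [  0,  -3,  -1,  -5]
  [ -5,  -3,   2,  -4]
-1

tr(A) = 4 + 0 + -1 + -4 = -1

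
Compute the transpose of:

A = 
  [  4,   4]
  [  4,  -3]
Aᵀ = 
  [  4,   4]
  [  4,  -3]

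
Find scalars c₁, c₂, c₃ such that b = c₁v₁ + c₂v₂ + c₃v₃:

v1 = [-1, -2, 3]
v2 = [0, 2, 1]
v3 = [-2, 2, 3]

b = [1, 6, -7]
c1 = -3, c2 = -1, c3 = 1

b = -3·v1 + -1·v2 + 1·v3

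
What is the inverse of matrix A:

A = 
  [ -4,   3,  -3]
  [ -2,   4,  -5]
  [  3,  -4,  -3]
det(A) = (-4)·((4)(-3) - (-5)(-4)) - (3)·((-2)(-3) - (-5)(3)) + (-3)·((-2)(-4) - (4)(3))
  = (-4)(-32) - (3)(21) + (-3)(-4)
  = 77
det(A) = 77 ≠ 0, so A is invertible.

Cofactors Cᵢⱼ = (-1)ⁱ⁺ʲ·Mᵢⱼ:
C = 
  [-32, -21,  -4]
  [ 21,  21,  -7]
  [ -3, -14, -10]

adj(A) = Cᵀ:
adj(A) = 
  [-32,  21,  -3]
  [-21,  21, -14]
  [ -4,  -7, -10]

A⁻¹ = (1/77) · adj(A):
A⁻¹ = 
  [-32/77,   3/11,  -3/77]
  [ -3/11,   3/11,  -2/11]
  [ -4/77,  -1/11, -10/77]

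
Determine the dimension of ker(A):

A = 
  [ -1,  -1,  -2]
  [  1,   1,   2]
nullity(A) = 2

Row reduce:
R2 → R2 + (1)·R1
REF = 
  [ -1,  -1,  -2]
  [  0,   0,   0]
Pivot columns: 1 → 1 pivot.
rank(A) = 1, so nullity(A) = 3 - 1 = 2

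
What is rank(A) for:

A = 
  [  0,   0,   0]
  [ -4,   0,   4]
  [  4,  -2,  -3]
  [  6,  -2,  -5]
rank(A) = 2

Row reduce:
Swap R1 ↔ R2
R3 → R3 + (1)·R1
R4 → R4 + (3/2)·R1
Swap R2 ↔ R3
R4 → R4 - (1)·R2
REF = 
  [ -4,   0,   4]
  [  0,  -2,   1]
  [  0,   0,   0]
  [  0,   0,   0]
Pivot columns: 1, 2 → 2 pivots.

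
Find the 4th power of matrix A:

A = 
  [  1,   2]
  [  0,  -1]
A^4 = 
  [  1,   0]
  [  0,   1]

A² = A·A:
A²[1,1] = (1)(1) + (2)(0) = 1
A²[1,2] = (1)(2) + (2)(-1) = 0
A²[2,1] = (0)(1) + (-1)(0) = 0
A²[2,2] = (0)(2) + (-1)(-1) = 1
A² = 
  [  1,   0]
  [  0,   1]

A^3 = A^2·A:
A^3[1,1] = (1)(1) + (0)(0) = 1
A^3[1,2] = (1)(2) + (0)(-1) = 2
A^3[2,1] = (0)(1) + (1)(0) = 0
A^3[2,2] = (0)(2) + (1)(-1) = -1
A^3 = 
  [  1,   2]
  [  0,  -1]

A^4 = A^3·A:
A^4[1,1] = (1)(1) + (2)(0) = 1
A^4[1,2] = (1)(2) + (2)(-1) = 0
A^4[2,1] = (0)(1) + (-1)(0) = 0
A^4[2,2] = (0)(2) + (-1)(-1) = 1
A^4 = 
  [  1,   0]
  [  0,   1]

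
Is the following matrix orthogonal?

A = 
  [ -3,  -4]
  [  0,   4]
No

AᵀA = 
  [  9,  12]
  [ 12,  32]
≠ I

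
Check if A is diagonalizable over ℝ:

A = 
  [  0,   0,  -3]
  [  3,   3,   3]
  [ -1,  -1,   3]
No

Characteristic polynomial: det(λI - A) = λ³ - 6λ² + 9λ
The constant term is 0, so λ = 0 is a root: p(λ) = λ(λ² - 6λ + 9)
λ² - 6λ + 9 = (λ - 3)²
Eigenvalues: 0, 3, 3
λ=0: alg. mult. = 1, geom. mult. = 3 - rank(A - (0)I) = 3 - 2 = 1
λ=3: alg. mult. = 2, geom. mult. = 3 - rank(A - (3)I) = 3 - 2 = 1
Sum of geometric multiplicities = 2 < n = 3, so there aren't enough independent eigenvectors.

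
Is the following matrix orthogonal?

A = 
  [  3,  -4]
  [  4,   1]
No

AᵀA = 
  [ 25,  -8]
  [ -8,  17]
≠ I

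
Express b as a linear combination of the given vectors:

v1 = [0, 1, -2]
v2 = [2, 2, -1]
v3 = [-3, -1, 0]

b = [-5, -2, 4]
c1 = -3, c2 = 2, c3 = 3

b = -3·v1 + 2·v2 + 3·v3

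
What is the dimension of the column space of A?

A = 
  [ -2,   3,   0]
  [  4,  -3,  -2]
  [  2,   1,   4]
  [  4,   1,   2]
Row reduce:
R2 → R2 + (2)·R1
R3 → R3 + (1)·R1
R4 → R4 + (2)·R1
R3 → R3 - (4/3)·R2
R4 → R4 - (7/3)·R2
R4 → R4 - (1)·R3
REF = 
  [  -2,    3,    0]
  [   0,    3,   -2]
  [   0,    0, 20/3]
  [   0,    0,    0]
Pivot columns: 1, 2, 3 → 3 pivots.
dim(Col(A)) = number of pivot columns = 3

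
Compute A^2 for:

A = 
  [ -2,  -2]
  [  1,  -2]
A² = A·A:
A²[1,1] = (-2)(-2) + (-2)(1) = 2
A²[1,2] = (-2)(-2) + (-2)(-2) = 8
A²[2,1] = (1)(-2) + (-2)(1) = -4
A²[2,2] = (1)(-2) + (-2)(-2) = 2
A² = 
  [  2,   8]
  [ -4,   2]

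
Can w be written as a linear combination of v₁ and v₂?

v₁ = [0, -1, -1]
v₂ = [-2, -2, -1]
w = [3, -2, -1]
No

Form the augmented matrix and row-reduce:
[v₁|v₂|w] = 
  [  0,  -2,   3]
  [ -1,  -2,  -2]
  [ -1,  -1,  -1]
Swap R1 ↔ R2
R3 → R3 - (1)·R1
R3 → R3 + (1/2)·R2
REF = 
  [ -1,  -2,  -2]
  [  0,  -2,   3]
  [  0,   0, 5/2]

Row 3 reads [0 0 | 5/2], i.e. 0 = 5/2, so the system is inconsistent and w ∉ span{v₁, v₂}.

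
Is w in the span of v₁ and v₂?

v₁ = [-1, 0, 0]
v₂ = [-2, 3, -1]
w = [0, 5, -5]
No

Form the augmented matrix and row-reduce:
[v₁|v₂|w] = 
  [ -1,  -2,   0]
  [  0,   3,   5]
  [  0,  -1,  -5]
R3 → R3 + (1/3)·R2
REF = 
  [   -1,    -2,     0]
  [    0,     3,     5]
  [    0,     0, -10/3]

Row 3 reads [0 0 | -10/3], i.e. 0 = -10/3, so the system is inconsistent and w ∉ span{v₁, v₂}.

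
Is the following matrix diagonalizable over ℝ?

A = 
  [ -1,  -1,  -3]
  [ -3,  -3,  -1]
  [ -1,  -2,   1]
No

Characteristic polynomial: det(λI - A) = λ³ + 3λ² - 9λ + 8
By the rational root theorem any rational root is an integer dividing 8; none of those is a root, so p(λ) has no rational roots and hence (being an irreducible cubic) no repeated roots.
Discriminant of the cubic: Δ = -2835
Δ < 0 ⇒ one real eigenvalue and a complex-conjugate pair: λ ≈ -5.081, 1.041 + 0.7012i, 1.041 - 0.7012i
Has complex eigenvalues (not diagonalizable over ℝ).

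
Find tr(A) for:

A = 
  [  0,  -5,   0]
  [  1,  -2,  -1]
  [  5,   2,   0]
-2

tr(A) = 0 + -2 + 0 = -2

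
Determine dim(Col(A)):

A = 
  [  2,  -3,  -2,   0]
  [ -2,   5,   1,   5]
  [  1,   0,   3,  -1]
Row reduce:
R2 → R2 + (1)·R1
R3 → R3 - (1/2)·R1
R3 → R3 - (3/4)·R2
REF = 
  [    2,    -3,    -2,     0]
  [    0,     2,    -1,     5]
  [    0,     0,  19/4, -19/4]
Pivot columns: 1, 2, 3 → 3 pivots.
dim(Col(A)) = number of pivot columns = 3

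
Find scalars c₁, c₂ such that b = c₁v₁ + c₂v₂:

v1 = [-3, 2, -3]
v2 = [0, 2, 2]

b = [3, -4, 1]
c1 = -1, c2 = -1

b = -1·v1 + -1·v2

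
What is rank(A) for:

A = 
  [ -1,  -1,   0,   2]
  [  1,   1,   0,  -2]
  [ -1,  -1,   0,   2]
Row reduce:
R2 → R2 + (1)·R1
R3 → R3 - (1)·R1
REF = 
  [ -1,  -1,   0,   2]
  [  0,   0,   0,   0]
  [  0,   0,   0,   0]
Pivot columns: 1 → 1 pivot.

rank(A) = 1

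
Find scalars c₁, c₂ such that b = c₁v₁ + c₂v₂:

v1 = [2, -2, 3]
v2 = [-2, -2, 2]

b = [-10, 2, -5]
c1 = -3, c2 = 2

b = -3·v1 + 2·v2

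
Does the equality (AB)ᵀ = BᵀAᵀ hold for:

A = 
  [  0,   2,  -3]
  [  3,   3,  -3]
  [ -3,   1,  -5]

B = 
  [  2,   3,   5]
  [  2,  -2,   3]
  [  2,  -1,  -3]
Yes

(AB)ᵀ = 
  [ -2,   6, -14]
  [ -1,   6,  -6]
  [ 15,  33,   3]

BᵀAᵀ = 
  [ -2,   6, -14]
  [ -1,   6,  -6]
  [ 15,  33,   3]

Both sides are equal — this is the standard identity (AB)ᵀ = BᵀAᵀ, which holds for all A, B.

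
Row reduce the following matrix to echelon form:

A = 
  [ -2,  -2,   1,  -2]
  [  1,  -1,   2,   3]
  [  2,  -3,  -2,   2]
Row operations:
R2 → R2 + (1/2)·R1
R3 → R3 + (1)·R1
R3 → R3 - (5/2)·R2

Resulting echelon form:
REF = 
  [   -2,    -2,     1,    -2]
  [    0,    -2,   5/2,     2]
  [    0,     0, -29/4,    -5]

Rank = 3 (number of non-zero pivot rows).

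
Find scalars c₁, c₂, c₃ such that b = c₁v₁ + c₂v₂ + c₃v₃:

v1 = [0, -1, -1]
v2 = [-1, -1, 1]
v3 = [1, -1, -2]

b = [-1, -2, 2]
c1 = -3, c2 = 3, c3 = 2

b = -3·v1 + 3·v2 + 2·v3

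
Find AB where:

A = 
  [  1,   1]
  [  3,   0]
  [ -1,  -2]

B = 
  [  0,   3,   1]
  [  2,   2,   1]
A is 3×2 and B is 2×3, so AB is 3×3. Each entry is (row of A)·(column of B):
AB[1,1] = (1)(0) + (1)(2) = 2
AB[1,2] = (1)(3) + (1)(2) = 5
AB[1,3] = (1)(1) + (1)(1) = 2
AB[2,1] = (3)(0) + (0)(2) = 0
AB[2,2] = (3)(3) + (0)(2) = 9
AB[2,3] = (3)(1) + (0)(1) = 3
AB[3,1] = (-1)(0) + (-2)(2) = -4
AB[3,2] = (-1)(3) + (-2)(2) = -7
AB[3,3] = (-1)(1) + (-2)(1) = -3

AB = 
  [  2,   5,   2]
  [  0,   9,   3]
  [ -4,  -7,  -3]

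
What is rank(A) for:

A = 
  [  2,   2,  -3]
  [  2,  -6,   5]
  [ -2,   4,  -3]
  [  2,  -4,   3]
rank(A) = 2

Row reduce:
R2 → R2 - (1)·R1
R3 → R3 + (1)·R1
R4 → R4 - (1)·R1
R3 → R3 + (3/4)·R2
R4 → R4 - (3/4)·R2
REF = 
  [  2,   2,  -3]
  [  0,  -8,   8]
  [  0,   0,   0]
  [  0,   0,   0]
Pivot columns: 1, 2 → 2 pivots.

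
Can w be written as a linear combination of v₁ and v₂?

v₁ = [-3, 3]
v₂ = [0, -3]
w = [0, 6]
Yes

Form the augmented matrix and row-reduce:
[v₁|v₂|w] = 
  [ -3,   0,   0]
  [  3,  -3,   6]
R2 → R2 + (1)·R1
REF = 
  [ -3,   0,   0]
  [  0,  -3,   6]

No row of the form [0 0 | nonzero], so the system is consistent. Back-substitution gives c₁ = 0, c₂ = -2: w = (0)·v₁ + (-2)·v₂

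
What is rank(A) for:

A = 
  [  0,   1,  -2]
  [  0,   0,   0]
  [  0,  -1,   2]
rank(A) = 1

Row reduce:
R3 → R3 + (1)·R1
REF = 
  [  0,   1,  -2]
  [  0,   0,   0]
  [  0,   0,   0]
Pivot columns: 2 → 1 pivot.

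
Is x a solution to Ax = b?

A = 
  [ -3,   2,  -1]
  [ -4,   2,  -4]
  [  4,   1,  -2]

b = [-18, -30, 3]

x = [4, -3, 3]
No

Ax = [-21, -34, 7] ≠ b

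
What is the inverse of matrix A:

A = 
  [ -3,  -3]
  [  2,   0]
det(A) = (-3)(0) - (-3)(2) = 6
For a 2×2 matrix, A⁻¹ = (1/det(A)) · [[d, -b], [-c, a]]
    = (1/6) · [[0, 3], [-2, -3]]

A⁻¹ = 
  [   0,  1/2]
  [-1/3, -1/2]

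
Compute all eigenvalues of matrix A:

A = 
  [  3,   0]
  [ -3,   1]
λ = 3, 1

tr(A) = 4, det(A) = 3
Characteristic polynomial: λ² - tr(A)λ + det(A) = λ² - 4λ + 3
λ² - 4λ + 3 = (λ - 1)(λ - 3)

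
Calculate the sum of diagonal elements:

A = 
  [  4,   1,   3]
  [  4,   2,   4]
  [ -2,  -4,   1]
7

tr(A) = 4 + 2 + 1 = 7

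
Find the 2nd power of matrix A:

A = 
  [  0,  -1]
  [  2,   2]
A² = A·A:
A²[1,1] = (0)(0) + (-1)(2) = -2
A²[1,2] = (0)(-1) + (-1)(2) = -2
A²[2,1] = (2)(0) + (2)(2) = 4
A²[2,2] = (2)(-1) + (2)(2) = 2
A² = 
  [ -2,  -2]
  [  4,   2]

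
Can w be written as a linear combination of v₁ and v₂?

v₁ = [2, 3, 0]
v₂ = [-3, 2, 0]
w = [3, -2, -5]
No

Form the augmented matrix and row-reduce:
[v₁|v₂|w] = 
  [  2,  -3,   3]
  [  3,   2,  -2]
  [  0,   0,  -5]
R2 → R2 - (3/2)·R1
REF = 
  [    2,    -3,     3]
  [    0,  13/2, -13/2]
  [    0,     0,    -5]

Row 3 reads [0 0 | -5], i.e. 0 = -5, so the system is inconsistent and w ∉ span{v₁, v₂}.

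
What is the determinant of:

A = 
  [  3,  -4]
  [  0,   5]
For a 2×2 matrix, det = ad - bc = (3)(5) - (-4)(0) = 15

det(A) = 15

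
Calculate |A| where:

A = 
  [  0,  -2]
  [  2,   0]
4

For a 2×2 matrix, det = ad - bc = (0)(0) - (-2)(2) = 4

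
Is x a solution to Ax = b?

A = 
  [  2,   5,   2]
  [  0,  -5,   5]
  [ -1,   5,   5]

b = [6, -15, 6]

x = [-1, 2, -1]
Yes

Ax = [6, -15, 6] = b ✓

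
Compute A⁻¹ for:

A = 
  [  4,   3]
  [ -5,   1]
det(A) = (4)(1) - (3)(-5) = 19
For a 2×2 matrix, A⁻¹ = (1/det(A)) · [[d, -b], [-c, a]]
    = (1/19) · [[1, -3], [5, 4]]

A⁻¹ = 
  [ 1/19, -3/19]
  [ 5/19,  4/19]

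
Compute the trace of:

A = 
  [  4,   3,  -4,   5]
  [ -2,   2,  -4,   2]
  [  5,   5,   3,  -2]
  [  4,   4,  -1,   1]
10

tr(A) = 4 + 2 + 3 + 1 = 10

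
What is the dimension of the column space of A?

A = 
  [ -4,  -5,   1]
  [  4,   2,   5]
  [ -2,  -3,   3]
dim(Col(A)) = 3

Row reduce:
R2 → R2 + (1)·R1
R3 → R3 - (1/2)·R1
R3 → R3 - (1/6)·R2
REF = 
  [ -4,  -5,   1]
  [  0,  -3,   6]
  [  0,   0, 3/2]
Pivot columns: 1, 2, 3 → 3 pivots.
dim(Col(A)) = number of pivot columns = 3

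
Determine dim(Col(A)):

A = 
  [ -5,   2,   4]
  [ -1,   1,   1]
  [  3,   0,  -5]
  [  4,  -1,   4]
dim(Col(A)) = 3

Row reduce:
R2 → R2 - (1/5)·R1
R3 → R3 + (3/5)·R1
R4 → R4 + (4/5)·R1
R3 → R3 - (2)·R2
R4 → R4 - (1)·R2
R4 → R4 + (7/3)·R3
REF = 
  [ -5,   2,   4]
  [  0, 3/5, 1/5]
  [  0,   0,  -3]
  [  0,   0,   0]
Pivot columns: 1, 2, 3 → 3 pivots.
dim(Col(A)) = number of pivot columns = 3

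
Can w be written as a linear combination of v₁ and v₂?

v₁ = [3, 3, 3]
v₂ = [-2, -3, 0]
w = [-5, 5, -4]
No

Form the augmented matrix and row-reduce:
[v₁|v₂|w] = 
  [  3,  -2,  -5]
  [  3,  -3,   5]
  [  3,   0,  -4]
R2 → R2 - (1)·R1
R3 → R3 - (1)·R1
R3 → R3 + (2)·R2
REF = 
  [  3,  -2,  -5]
  [  0,  -1,  10]
  [  0,   0,  21]

Row 3 reads [0 0 | 21], i.e. 0 = 21, so the system is inconsistent and w ∉ span{v₁, v₂}.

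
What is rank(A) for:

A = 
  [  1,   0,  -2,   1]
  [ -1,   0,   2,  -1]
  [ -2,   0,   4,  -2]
rank(A) = 1

Row reduce:
R2 → R2 + (1)·R1
R3 → R3 + (2)·R1
REF = 
  [  1,   0,  -2,   1]
  [  0,   0,   0,   0]
  [  0,   0,   0,   0]
Pivot columns: 1 → 1 pivot.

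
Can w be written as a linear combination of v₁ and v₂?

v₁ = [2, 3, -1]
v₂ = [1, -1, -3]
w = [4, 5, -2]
No

Form the augmented matrix and row-reduce:
[v₁|v₂|w] = 
  [  2,   1,   4]
  [  3,  -1,   5]
  [ -1,  -3,  -2]
R2 → R2 - (3/2)·R1
R3 → R3 + (1/2)·R1
R3 → R3 - (1)·R2
REF = 
  [   2,    1,    4]
  [   0, -5/2,   -1]
  [   0,    0,    1]

Row 3 reads [0 0 | 1], i.e. 0 = 1, so the system is inconsistent and w ∉ span{v₁, v₂}.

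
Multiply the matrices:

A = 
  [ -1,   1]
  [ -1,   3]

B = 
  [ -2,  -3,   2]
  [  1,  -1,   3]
AB = 
  [  3,   2,   1]
  [  5,   0,   7]

A is 2×2 and B is 2×3, so AB is 2×3. Each entry is (row of A)·(column of B):
AB[1,1] = (-1)(-2) + (1)(1) = 3
AB[1,2] = (-1)(-3) + (1)(-1) = 2
AB[1,3] = (-1)(2) + (1)(3) = 1
AB[2,1] = (-1)(-2) + (3)(1) = 5
AB[2,2] = (-1)(-3) + (3)(-1) = 0
AB[2,3] = (-1)(2) + (3)(3) = 7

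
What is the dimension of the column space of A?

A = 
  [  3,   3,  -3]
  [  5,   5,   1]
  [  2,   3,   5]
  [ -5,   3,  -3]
dim(Col(A)) = 3

Row reduce:
R2 → R2 - (5/3)·R1
R3 → R3 - (2/3)·R1
R4 → R4 + (5/3)·R1
Swap R2 ↔ R3
R4 → R4 - (8)·R2
R4 → R4 + (32/3)·R3
REF = 
  [  3,   3,  -3]
  [  0,   1,   7]
  [  0,   0,   6]
  [  0,   0,   0]
Pivot columns: 1, 2, 3 → 3 pivots.
dim(Col(A)) = number of pivot columns = 3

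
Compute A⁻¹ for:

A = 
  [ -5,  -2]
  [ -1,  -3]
det(A) = (-5)(-3) - (-2)(-1) = 13
For a 2×2 matrix, A⁻¹ = (1/det(A)) · [[d, -b], [-c, a]]
    = (1/13) · [[-3, 2], [1, -5]]

A⁻¹ = 
  [-3/13,  2/13]
  [ 1/13, -5/13]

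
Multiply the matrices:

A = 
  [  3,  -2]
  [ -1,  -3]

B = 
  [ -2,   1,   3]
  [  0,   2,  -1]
A is 2×2 and B is 2×3, so AB is 2×3. Each entry is (row of A)·(column of B):
AB[1,1] = (3)(-2) + (-2)(0) = -6
AB[1,2] = (3)(1) + (-2)(2) = -1
AB[1,3] = (3)(3) + (-2)(-1) = 11
AB[2,1] = (-1)(-2) + (-3)(0) = 2
AB[2,2] = (-1)(1) + (-3)(2) = -7
AB[2,3] = (-1)(3) + (-3)(-1) = 0

AB = 
  [ -6,  -1,  11]
  [  2,  -7,   0]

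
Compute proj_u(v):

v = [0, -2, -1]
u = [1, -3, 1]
v·u = (0)(1) + (-2)(-3) + (-1)(1) = 5
u·u = (1)² + (-3)² + (1)² = 11
proj_u(v) = (v·u / u·u) × u = (5/11) × u

proj_u(v) = [5/11, -15/11, 5/11]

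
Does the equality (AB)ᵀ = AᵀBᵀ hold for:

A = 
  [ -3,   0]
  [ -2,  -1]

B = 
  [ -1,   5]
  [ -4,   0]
No

(AB)ᵀ = 
  [  3,   6]
  [-15, -10]

AᵀBᵀ = 
  [ -7,  12]
  [ -5,   0]

The two matrices differ, so (AB)ᵀ ≠ AᵀBᵀ in general. The correct identity is (AB)ᵀ = BᵀAᵀ.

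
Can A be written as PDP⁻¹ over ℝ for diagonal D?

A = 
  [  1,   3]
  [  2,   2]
Yes

tr(A) = 3, det(A) = -4
Characteristic polynomial: λ² - tr(A)λ + det(A) = λ² - 3λ - 4
λ² - 3λ - 4 = (λ + 1)(λ - 4)
Eigenvalues: 4, -1
λ=-1: alg. mult. = 1, geom. mult. = 2 - rank(A - (-1)I) = 2 - 1 = 1
λ=4: alg. mult. = 1, geom. mult. = 2 - rank(A - (4)I) = 2 - 1 = 1
Sum of geometric multiplicities equals n, so A has n independent eigenvectors.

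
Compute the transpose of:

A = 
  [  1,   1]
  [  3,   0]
Aᵀ = 
  [  1,   3]
  [  1,   0]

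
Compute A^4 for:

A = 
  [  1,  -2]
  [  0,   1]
A^4 = 
  [  1,  -8]
  [  0,   1]

A² = A·A:
A²[1,1] = (1)(1) + (-2)(0) = 1
A²[1,2] = (1)(-2) + (-2)(1) = -4
A²[2,1] = (0)(1) + (1)(0) = 0
A²[2,2] = (0)(-2) + (1)(1) = 1
A² = 
  [  1,  -4]
  [  0,   1]

A^3 = A^2·A:
A^3[1,1] = (1)(1) + (-4)(0) = 1
A^3[1,2] = (1)(-2) + (-4)(1) = -6
A^3[2,1] = (0)(1) + (1)(0) = 0
A^3[2,2] = (0)(-2) + (1)(1) = 1
A^3 = 
  [  1,  -6]
  [  0,   1]

A^4 = A^3·A:
A^4[1,1] = (1)(1) + (-6)(0) = 1
A^4[1,2] = (1)(-2) + (-6)(1) = -8
A^4[2,1] = (0)(1) + (1)(0) = 0
A^4[2,2] = (0)(-2) + (1)(1) = 1
A^4 = 
  [  1,  -8]
  [  0,   1]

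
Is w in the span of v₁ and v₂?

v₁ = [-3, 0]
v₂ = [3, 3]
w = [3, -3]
Yes

Form the augmented matrix and row-reduce:
[v₁|v₂|w] = 
  [ -3,   3,   3]
  [  0,   3,  -3]
(already in echelon form — no row operations needed)

No row of the form [0 0 | nonzero], so the system is consistent. Back-substitution gives c₁ = -2, c₂ = -1: w = (-2)·v₁ + (-1)·v₂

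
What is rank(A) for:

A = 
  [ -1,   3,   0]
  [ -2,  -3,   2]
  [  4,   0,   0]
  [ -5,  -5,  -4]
Row reduce:
R2 → R2 - (2)·R1
R3 → R3 + (4)·R1
R4 → R4 - (5)·R1
R3 → R3 + (4/3)·R2
R4 → R4 - (20/9)·R2
R4 → R4 + (19/6)·R3
REF = 
  [ -1,   3,   0]
  [  0,  -9,   2]
  [  0,   0, 8/3]
  [  0,   0,   0]
Pivot columns: 1, 2, 3 → 3 pivots.

rank(A) = 3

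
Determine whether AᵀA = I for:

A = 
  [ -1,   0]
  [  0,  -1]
Yes

AᵀA = 
  [  1,   0]
  [  0,   1]
= I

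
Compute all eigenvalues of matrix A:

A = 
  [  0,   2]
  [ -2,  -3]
λ = (-3 + i√7)/2, (-3 - i√7)/2  (≈ -1.5 + 1.323i, -1.5 - 1.323i)

tr(A) = -3, det(A) = 4
Characteristic polynomial: λ² - tr(A)λ + det(A) = λ² + 3λ + 4
λ² + 3λ + 4 = 0  ⇒  λ = (-3 ± √((3)² - 4·(4)))/2 = (-3 ± √(-7))/2
  = (-3 + i√7)/2,  (-3 - i√7)/2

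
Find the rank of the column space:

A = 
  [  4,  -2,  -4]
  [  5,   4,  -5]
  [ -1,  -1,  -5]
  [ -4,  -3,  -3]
Row reduce:
R2 → R2 - (5/4)·R1
R3 → R3 + (1/4)·R1
R4 → R4 + (1)·R1
R3 → R3 + (3/13)·R2
R4 → R4 + (10/13)·R2
R4 → R4 - (7/6)·R3
REF = 
  [   4,   -2,   -4]
  [   0, 13/2,    0]
  [   0,    0,   -6]
  [   0,    0,    0]
Pivot columns: 1, 2, 3 → 3 pivots.
dim(Col(A)) = number of pivot columns = 3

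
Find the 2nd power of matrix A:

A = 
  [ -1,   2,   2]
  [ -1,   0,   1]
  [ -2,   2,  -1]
A² = A·A:
A²[1,1] = (-1)(-1) + (2)(-1) + (2)(-2) = -5
A²[1,2] = (-1)(2) + (2)(0) + (2)(2) = 2
A²[1,3] = (-1)(2) + (2)(1) + (2)(-1) = -2
A²[2,1] = (-1)(-1) + (0)(-1) + (1)(-2) = -1
A²[2,2] = (-1)(2) + (0)(0) + (1)(2) = 0
A²[2,3] = (-1)(2) + (0)(1) + (1)(-1) = -3
A²[3,1] = (-2)(-1) + (2)(-1) + (-1)(-2) = 2
A²[3,2] = (-2)(2) + (2)(0) + (-1)(2) = -6
A²[3,3] = (-2)(2) + (2)(1) + (-1)(-1) = -1
A² = 
  [ -5,   2,  -2]
  [ -1,   0,  -3]
  [  2,  -6,  -1]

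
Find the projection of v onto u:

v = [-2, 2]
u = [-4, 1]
v·u = (-2)(-4) + (2)(1) = 10
u·u = (-4)² + (1)² = 17
proj_u(v) = (v·u / u·u) × u = (10/17) × u

proj_u(v) = [-40/17, 10/17]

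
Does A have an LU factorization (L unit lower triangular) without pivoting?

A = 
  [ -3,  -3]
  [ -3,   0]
Yes.
A[1,1] = -3 ≠ 0, so Gaussian elimination proceeds without a row swap: multiplier ℓ₂₁ = (-3)/(-3) = 1, and U[2,2] = 0 - (1)(-3) = 3.
L = 
  [  1,   0]
  [  1,   1]
U = 
  [ -3,  -3]
  [  0,   3]
Check row 2 of LU: [(1)(-3), (1)(-3) + 3] = [-3, 0] = row 2 of A ✓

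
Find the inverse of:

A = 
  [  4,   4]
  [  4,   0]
det(A) = (4)(0) - (4)(4) = -16
For a 2×2 matrix, A⁻¹ = (1/det(A)) · [[d, -b], [-c, a]]
    = (-1/16) · [[0, -4], [-4, 4]]

A⁻¹ = 
  [   0,  1/4]
  [ 1/4, -1/4]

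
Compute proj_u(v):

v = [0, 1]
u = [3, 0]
proj_u(v) = [0, 0]

v·u = (0)(3) + (1)(0) = 0
u·u = (3)² + (0)² = 9
proj_u(v) = (v·u / u·u) × u = (0/9) × u = (0) × u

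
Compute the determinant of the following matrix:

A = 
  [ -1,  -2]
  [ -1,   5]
For a 2×2 matrix, det = ad - bc = (-1)(5) - (-2)(-1) = -7

det(A) = -7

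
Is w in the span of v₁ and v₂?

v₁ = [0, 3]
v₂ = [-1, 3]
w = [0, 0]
Yes

Form the augmented matrix and row-reduce:
[v₁|v₂|w] = 
  [  0,  -1,   0]
  [  3,   3,   0]
Swap R1 ↔ R2
REF = 
  [  3,   3,   0]
  [  0,  -1,   0]

No row of the form [0 0 | nonzero], so the system is consistent. Back-substitution gives c₁ = 0, c₂ = 0: w = (0)·v₁ + (0)·v₂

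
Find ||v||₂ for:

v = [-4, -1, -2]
4.583

||v||₂ = √((-4)² + (-1)² + (-2)²) = √21 = 4.583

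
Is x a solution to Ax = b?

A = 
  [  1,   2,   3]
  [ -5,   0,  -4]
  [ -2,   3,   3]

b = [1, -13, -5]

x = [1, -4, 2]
No

Ax = [-1, -13, -8] ≠ b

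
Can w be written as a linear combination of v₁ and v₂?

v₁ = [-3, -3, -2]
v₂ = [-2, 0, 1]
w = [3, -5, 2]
No

Form the augmented matrix and row-reduce:
[v₁|v₂|w] = 
  [ -3,  -2,   3]
  [ -3,   0,  -5]
  [ -2,   1,   2]
R2 → R2 - (1)·R1
R3 → R3 - (2/3)·R1
R3 → R3 - (7/6)·R2
REF = 
  [  -3,   -2,    3]
  [   0,    2,   -8]
  [   0,    0, 28/3]

Row 3 reads [0 0 | 28/3], i.e. 0 = 28/3, so the system is inconsistent and w ∉ span{v₁, v₂}.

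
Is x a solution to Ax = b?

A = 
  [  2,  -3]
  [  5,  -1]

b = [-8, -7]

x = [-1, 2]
Yes

Ax = [-8, -7] = b ✓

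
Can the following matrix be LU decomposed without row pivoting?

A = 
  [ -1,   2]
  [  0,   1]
Yes.
A[1,1] = -1 ≠ 0, so Gaussian elimination proceeds without a row swap: multiplier ℓ₂₁ = (0)/(-1) = 0, and U[2,2] = 1 - (0)(2) = 1.
L = 
  [  1,   0]
  [  0,   1]
U = 
  [ -1,   2]
  [  0,   1]
Check row 2 of LU: [(0)(-1), (0)(2) + 1] = [0, 1] = row 2 of A ✓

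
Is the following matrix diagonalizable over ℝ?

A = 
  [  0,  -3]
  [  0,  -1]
Yes

tr(A) = -1, det(A) = 0
Characteristic polynomial: λ² - tr(A)λ + det(A) = λ² + λ
λ² + λ = λ(λ + 1)
Eigenvalues: 0, -1
λ=-1: alg. mult. = 1, geom. mult. = 2 - rank(A - (-1)I) = 2 - 1 = 1
λ=0: alg. mult. = 1, geom. mult. = 2 - rank(A - (0)I) = 2 - 1 = 1
Sum of geometric multiplicities equals n, so A has n independent eigenvectors.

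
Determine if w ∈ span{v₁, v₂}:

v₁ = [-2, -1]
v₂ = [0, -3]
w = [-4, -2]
Yes

Form the augmented matrix and row-reduce:
[v₁|v₂|w] = 
  [ -2,   0,  -4]
  [ -1,  -3,  -2]
R2 → R2 - (1/2)·R1
REF = 
  [ -2,   0,  -4]
  [  0,  -3,   0]

No row of the form [0 0 | nonzero], so the system is consistent. Back-substitution gives c₁ = 2, c₂ = 0: w = (2)·v₁ + (0)·v₂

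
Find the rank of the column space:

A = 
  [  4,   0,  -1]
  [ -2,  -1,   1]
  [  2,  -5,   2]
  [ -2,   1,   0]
dim(Col(A)) = 2

Row reduce:
R2 → R2 + (1/2)·R1
R3 → R3 - (1/2)·R1
R4 → R4 + (1/2)·R1
R3 → R3 - (5)·R2
R4 → R4 + (1)·R2
REF = 
  [  4,   0,  -1]
  [  0,  -1, 1/2]
  [  0,   0,   0]
  [  0,   0,   0]
Pivot columns: 1, 2 → 2 pivots.
dim(Col(A)) = number of pivot columns = 2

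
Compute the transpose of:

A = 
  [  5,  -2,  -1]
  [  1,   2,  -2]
Aᵀ = 
  [  5,   1]
  [ -2,   2]
  [ -1,  -2]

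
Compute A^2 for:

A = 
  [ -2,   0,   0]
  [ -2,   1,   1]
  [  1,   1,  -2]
A² = A·A:
A²[1,1] = (-2)(-2) + (0)(-2) + (0)(1) = 4
A²[1,2] = (-2)(0) + (0)(1) + (0)(1) = 0
A²[1,3] = (-2)(0) + (0)(1) + (0)(-2) = 0
A²[2,1] = (-2)(-2) + (1)(-2) + (1)(1) = 3
A²[2,2] = (-2)(0) + (1)(1) + (1)(1) = 2
A²[2,3] = (-2)(0) + (1)(1) + (1)(-2) = -1
A²[3,1] = (1)(-2) + (1)(-2) + (-2)(1) = -6
A²[3,2] = (1)(0) + (1)(1) + (-2)(1) = -1
A²[3,3] = (1)(0) + (1)(1) + (-2)(-2) = 5
A² = 
  [  4,   0,   0]
  [  3,   2,  -1]
  [ -6,  -1,   5]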